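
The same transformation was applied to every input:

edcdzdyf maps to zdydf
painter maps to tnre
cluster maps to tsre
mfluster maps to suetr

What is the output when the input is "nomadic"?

daci

Looking at the pairs, the operation is to delete the first 3 characters, then swap each adjacent pair of characters (1↔2, 3↔4, ...).
Applying both steps to "nomadic": "adic", then "daci".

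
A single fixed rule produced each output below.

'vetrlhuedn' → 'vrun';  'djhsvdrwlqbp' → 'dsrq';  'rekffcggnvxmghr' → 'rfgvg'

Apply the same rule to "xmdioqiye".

What's happening: keep one character in every 3, starting at position 1 (positions 1st, 4th, 7th, ...).
"xmdioqiye" → "xii".

xii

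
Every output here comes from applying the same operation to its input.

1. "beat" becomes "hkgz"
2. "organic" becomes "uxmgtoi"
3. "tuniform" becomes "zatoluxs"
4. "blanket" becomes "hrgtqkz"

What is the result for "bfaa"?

hlgg

Looking at the pairs, the operation is to shift every letter 6 places forward in the alphabet (wrapping around).
So "bfaa" becomes "hlgg".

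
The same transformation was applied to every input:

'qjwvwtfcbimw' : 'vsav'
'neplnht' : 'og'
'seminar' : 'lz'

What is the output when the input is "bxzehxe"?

The transformation: keep one character in every 3, starting at position 3 (positions 3rd, 6th, 9th, ...), then shift every letter 1 place backward in the alphabet (wrapping around).
On "bxzehxe": the first step gives "zx", and the second then gives "yw".
(Check on "neplnht": → "ph" → "og" ✓)

yw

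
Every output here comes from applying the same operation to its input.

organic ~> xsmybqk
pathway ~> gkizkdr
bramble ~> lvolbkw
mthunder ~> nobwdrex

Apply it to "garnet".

In each case the input is transformed by: shift every letter 10 places forward in the alphabet (wrapping around), then move the last 3 characters to the front (rotate right by 3).
Starting from "garnet": after the first operation, "qkbxod"; after the second, "xodqkb".

xodqkb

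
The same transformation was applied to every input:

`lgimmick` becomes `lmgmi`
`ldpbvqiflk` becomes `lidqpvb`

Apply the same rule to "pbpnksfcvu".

The rule is to delete the last 3 characters, then take characters alternately from the front and the back (1st, last, 2nd, 2nd-last, ...).
Working it through for "pbpnksfcvu": intermediate "pbpnksf", final "pfbspkn".

pfbspkn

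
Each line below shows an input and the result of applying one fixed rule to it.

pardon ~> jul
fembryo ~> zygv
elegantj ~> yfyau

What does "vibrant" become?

pcvl

The rule is to delete the last 3 characters, then shift every letter 6 places backward in the alphabet (wrapping around).
"vibrant" → "vibr" → "pcvl".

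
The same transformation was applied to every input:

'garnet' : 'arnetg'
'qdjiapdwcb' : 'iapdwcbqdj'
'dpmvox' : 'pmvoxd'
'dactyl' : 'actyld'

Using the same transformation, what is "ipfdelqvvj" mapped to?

What's happening: move the last 2 characters to the front (rotate right by 2), then swap the front and back halves of the string.
Starting from "ipfdelqvvj": after the first operation, "vjipfdelqv"; after the second, "delqvvjipf".

delqvvjipf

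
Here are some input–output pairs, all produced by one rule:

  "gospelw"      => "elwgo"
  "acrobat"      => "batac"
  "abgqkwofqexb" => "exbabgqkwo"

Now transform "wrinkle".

In each case the input is transformed by: move the last 3 characters to the front (rotate right by 3), then delete the last 2 characters.
Applying both steps to "wrinkle": "klewrin", then "klewr".

klewr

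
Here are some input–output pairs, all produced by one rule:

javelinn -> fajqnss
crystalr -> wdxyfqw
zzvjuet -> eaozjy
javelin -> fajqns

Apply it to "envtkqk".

In each case the input is transformed by: shift every letter 5 places forward in the alphabet (wrapping around), then delete the first character.
Working it through for "envtkqk": intermediate "jsaypvp", final "saypvp".

saypvp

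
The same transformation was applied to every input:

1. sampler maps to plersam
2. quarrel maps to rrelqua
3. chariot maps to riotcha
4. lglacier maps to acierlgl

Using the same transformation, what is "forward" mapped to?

Rule — move the first 3 characters to the end (rotate left by 3).
"forward" → "wardfor".

wardfor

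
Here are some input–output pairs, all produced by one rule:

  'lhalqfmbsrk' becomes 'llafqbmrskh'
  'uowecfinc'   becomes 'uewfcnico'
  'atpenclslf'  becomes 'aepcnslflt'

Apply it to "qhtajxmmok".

qatxjmmkoh

Rule — swap each adjacent pair of characters (1↔2, 3↔4, ...), then move the first character to the end.
Working it through for "qhtajxmmok": intermediate "hqatxjmmko", final "qatxjmmkoh".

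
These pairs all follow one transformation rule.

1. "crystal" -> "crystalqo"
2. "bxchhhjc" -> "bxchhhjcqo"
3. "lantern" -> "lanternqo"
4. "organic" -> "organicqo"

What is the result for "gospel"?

The pattern: append "qo".
Applying that to "gospel" gives "gospelqo".

gospelqo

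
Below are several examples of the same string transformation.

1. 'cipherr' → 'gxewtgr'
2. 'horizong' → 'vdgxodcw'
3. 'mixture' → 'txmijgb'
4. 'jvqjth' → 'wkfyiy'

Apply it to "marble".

The rule is to shift every letter 11 places backward in the alphabet (wrapping around), then swap the first and last characters.
Working it through for "marble": intermediate "bpgqat", final "tpgqab".

tpgqab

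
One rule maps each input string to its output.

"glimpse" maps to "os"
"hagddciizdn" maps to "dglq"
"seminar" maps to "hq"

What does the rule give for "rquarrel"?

The rule is to keep one character in every 3, starting at position 2 (positions 2nd, 5th, 8th, ...), then shift every letter 3 places forward in the alphabet (wrapping around).
Working it through for "rquarrel": intermediate "qrl", final "tuo".

tuo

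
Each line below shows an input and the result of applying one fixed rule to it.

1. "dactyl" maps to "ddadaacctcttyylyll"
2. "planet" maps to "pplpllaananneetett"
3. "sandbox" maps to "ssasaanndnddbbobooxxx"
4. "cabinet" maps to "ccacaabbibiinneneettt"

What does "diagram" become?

ddidiiaagaggrraraammm

Rule — repeat every character 3 times, then swap each adjacent pair of characters (1↔2, 3↔4, ...).
"diagram" → "ddidiiaagaggrraraammm".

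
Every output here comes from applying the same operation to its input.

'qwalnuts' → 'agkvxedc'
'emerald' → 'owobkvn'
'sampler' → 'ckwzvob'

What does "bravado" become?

lbkfkny

The transformation: shift every letter 10 places forward in the alphabet (wrapping around).
Doing the same to "bravado": "lbkfkny".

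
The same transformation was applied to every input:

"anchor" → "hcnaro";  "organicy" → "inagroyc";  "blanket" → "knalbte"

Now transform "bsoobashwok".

whsaboosbko

The pattern: move the last 2 characters to the front (rotate right by 2), then reverse the string.
For "bsoobashwok", step one produces "okbsoobashw"; step two turns that into "whsaboosbko".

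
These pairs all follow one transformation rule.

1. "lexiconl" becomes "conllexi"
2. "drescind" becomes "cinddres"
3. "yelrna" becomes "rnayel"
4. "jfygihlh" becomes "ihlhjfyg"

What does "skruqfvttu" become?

What's happening: swap the front and back halves of the string.
On "skruqfvttu" that produces "fvttuskruq".

fvttuskruq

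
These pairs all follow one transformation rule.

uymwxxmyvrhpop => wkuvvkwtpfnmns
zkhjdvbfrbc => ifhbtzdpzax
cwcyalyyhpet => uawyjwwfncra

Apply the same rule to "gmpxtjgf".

Looking at the pairs, the operation is to shift every letter 2 places backward in the alphabet (wrapping around), then move the first character to the end.
Applying both steps to "gmpxtjgf": "eknvrhed", then "knvrhede".
(Check on "zkhjdvbfrbc": → "xifhbtzdpza" → "ifhbtzdpzax" ✓)

knvrhede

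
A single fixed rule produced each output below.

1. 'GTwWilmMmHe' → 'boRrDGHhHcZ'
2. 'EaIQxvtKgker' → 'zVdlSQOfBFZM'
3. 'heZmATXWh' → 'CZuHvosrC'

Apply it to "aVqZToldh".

VqLuoJGYC

In each case the input is transformed by: shift every letter 5 places backward in the alphabet (wrapping around), then flip the case of every letter.
Working it through for "aVqZToldh": intermediate "vQlUOjgyc", final "VqLuoJGYC".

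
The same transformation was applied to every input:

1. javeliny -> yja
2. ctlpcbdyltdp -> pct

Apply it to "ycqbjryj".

Rule — move the first 2 characters to the end (rotate left by 2), then keep only the last 3 characters.
On "ycqbjryj" that produces "jyc".
(Check on "ctlpcbdyltdp": → "lpcbdyltdpct" → "pct" ✓)

jyc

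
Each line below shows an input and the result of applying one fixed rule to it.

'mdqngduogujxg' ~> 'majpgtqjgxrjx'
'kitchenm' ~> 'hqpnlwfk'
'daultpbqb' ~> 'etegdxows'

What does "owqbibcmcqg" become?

ftjrztelefp

Rule — shift every letter 3 places forward in the alphabet (wrapping around), then move the last 3 characters to the front (rotate right by 3).
Applying both steps to "owqbibcmcqg": "rztelefpftj", then "ftjrztelefp".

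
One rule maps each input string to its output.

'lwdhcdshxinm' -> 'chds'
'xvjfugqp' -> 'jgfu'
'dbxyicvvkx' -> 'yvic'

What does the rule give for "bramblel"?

almb

Rule — take characters alternately from the front and the back (1st, last, 2nd, 2nd-last, ...), then keep only the last 4 characters.
For "bramblel", step one produces "blrealmb"; step two turns that into "almb".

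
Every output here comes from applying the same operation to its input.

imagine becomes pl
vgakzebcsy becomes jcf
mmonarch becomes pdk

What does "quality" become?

Each output is the input with this applied: shift every letter 3 places forward in the alphabet (wrapping around), then keep one character in every 3, starting at position 2 (positions 2nd, 5th, 8th, ...).
On "quality": the first step gives "txdolwb", and the second then gives "xl".
(Check on "imagine": → "lpdjlqh" → "pl" ✓)

xl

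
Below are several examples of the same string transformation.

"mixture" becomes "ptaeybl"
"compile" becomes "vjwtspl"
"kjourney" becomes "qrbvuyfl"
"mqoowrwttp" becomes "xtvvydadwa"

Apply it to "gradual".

ynkhhbs

Rule — shift every letter 7 places forward in the alphabet (wrapping around), then swap each adjacent pair of characters (1↔2, 3↔4, ...).
Starting from "gradual": after the first operation, "nyhkbhs"; after the second, "ynkhhbs".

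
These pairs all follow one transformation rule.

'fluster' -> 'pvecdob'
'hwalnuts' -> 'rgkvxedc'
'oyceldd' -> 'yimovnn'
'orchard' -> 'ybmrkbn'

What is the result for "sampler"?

ckwzvob

The transformation: shift every letter 10 places forward in the alphabet (wrapping around).
For "sampler" the result is "ckwzvob".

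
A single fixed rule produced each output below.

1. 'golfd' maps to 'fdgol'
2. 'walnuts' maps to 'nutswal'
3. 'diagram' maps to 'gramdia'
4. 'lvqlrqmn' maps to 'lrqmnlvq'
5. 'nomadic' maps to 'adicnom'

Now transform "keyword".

The transformation: move the first 3 characters to the end (rotate left by 3).
So "keyword" becomes "wordkey".

wordkey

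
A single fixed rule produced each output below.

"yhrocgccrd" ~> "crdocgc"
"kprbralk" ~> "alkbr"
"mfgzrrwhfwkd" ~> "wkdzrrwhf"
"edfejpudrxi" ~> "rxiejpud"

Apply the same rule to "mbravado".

The transformation: delete the first 3 characters, then move the last 3 characters to the front (rotate right by 3).
On "mbravado" that produces "adoav".

adoav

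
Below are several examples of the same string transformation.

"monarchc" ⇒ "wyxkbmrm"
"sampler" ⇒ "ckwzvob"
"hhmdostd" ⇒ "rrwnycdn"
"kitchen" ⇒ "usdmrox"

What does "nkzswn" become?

xujcgx

The rule is to shift every letter 10 places forward in the alphabet (wrapping around).
On "nkzswn" that produces "xujcgx".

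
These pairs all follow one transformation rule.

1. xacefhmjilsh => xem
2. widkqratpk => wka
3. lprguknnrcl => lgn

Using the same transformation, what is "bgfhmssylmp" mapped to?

bhs

In each case the input is transformed by: delete the last 3 characters, then keep one character in every 3, starting at position 1 (positions 1st, 4th, 7th, ...).
Starting from "bgfhmssylmp": after the first operation, "bgfhmssy"; after the second, "bhs".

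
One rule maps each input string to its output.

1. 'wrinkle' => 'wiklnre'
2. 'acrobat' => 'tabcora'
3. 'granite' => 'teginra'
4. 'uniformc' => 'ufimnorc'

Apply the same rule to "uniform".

uimnorf

Rule — sort the characters into alphabetical order, then swap the first and last characters.
Applying both steps to "uniform": "fimnoru", then "uimnorf".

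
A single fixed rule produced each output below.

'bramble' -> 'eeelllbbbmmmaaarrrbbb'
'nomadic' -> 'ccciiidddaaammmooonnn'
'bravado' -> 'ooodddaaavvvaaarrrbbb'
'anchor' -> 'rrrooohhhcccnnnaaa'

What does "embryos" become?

Rule — repeat every character 3 times, then reverse the string.
"embryos" → "eeemmmbbbrrryyyooosss" → "sssoooyyyrrrbbbmmmeee".

sssoooyyyrrrbbbmmmeee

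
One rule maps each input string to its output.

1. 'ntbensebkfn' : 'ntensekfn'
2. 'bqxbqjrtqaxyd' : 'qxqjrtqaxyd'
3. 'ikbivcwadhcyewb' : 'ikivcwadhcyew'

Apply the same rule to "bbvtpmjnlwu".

What's happening: remove every "b".
"bbvtpmjnlwu" → "vtpmjnlwu".

vtpmjnlwu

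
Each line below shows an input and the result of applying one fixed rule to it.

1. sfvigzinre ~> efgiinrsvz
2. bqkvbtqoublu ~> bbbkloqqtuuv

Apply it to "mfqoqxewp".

What's happening: sort the characters into alphabetical order.
On "mfqoqxewp" that produces "efmopqqwx".

efmopqqwx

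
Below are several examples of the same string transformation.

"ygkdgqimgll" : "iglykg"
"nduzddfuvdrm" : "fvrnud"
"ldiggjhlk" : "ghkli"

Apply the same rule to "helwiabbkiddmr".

Each output is the input with this applied: keep every other character starting from the first (positions 1st, 3rd, 5th, ...), then move the last 3 characters to the front (rotate right by 3).
Applying both steps to "helwiabbkiddmr": "hlibkdm", then "kdmhlib".
(Check on "nduzddfuvdrm": → "nudfvr" → "fvrnud" ✓)

kdmhlib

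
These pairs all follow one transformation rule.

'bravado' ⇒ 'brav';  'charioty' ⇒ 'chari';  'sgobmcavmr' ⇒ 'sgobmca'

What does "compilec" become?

compi

The pattern: delete the last 3 characters.
Applying that to "compilec" gives "compi".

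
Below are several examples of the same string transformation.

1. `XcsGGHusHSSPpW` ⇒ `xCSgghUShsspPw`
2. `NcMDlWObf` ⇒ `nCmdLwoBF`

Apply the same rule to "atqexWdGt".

The pattern: flip the case of every letter.
On "atqexWdGt" that produces "ATQEXwDgT".

ATQEXwDgT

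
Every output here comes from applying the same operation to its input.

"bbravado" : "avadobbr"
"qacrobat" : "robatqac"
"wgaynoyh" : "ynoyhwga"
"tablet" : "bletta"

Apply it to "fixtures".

Looking at the pairs, the operation is to swap the front and back halves of the string, then move the last character to the front.
"fixtures" → "uresfixt" → "turesfix".

turesfix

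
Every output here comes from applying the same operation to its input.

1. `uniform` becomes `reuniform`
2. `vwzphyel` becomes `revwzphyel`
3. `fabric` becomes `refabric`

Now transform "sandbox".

resandbox

The pattern: prepend "re".
Applying that to "sandbox" gives "resandbox".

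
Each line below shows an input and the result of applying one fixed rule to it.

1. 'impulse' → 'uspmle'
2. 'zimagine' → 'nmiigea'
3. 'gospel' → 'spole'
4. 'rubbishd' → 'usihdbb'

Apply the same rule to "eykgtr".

The pattern: delete the first character, then sort the characters into reverse alphabetical order.
Applying both steps to "eykgtr": "ykgtr", then "ytrkg".

ytrkg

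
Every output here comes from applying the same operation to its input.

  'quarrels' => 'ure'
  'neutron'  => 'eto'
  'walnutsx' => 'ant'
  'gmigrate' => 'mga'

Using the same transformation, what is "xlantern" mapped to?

lne

Rule — delete the last character, then keep every other character starting from the second (positions 2nd, 4th, 6th, ...).
On "xlantern": the first step gives "xlanter", and the second then gives "lne".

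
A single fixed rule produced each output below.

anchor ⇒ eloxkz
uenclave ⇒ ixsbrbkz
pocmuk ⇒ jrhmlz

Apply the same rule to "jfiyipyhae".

Looking at the pairs, the operation is to shift every letter 3 places backward in the alphabet (wrapping around), then swap the front and back halves of the string.
Doing the same to "jfiyipyhae": "mvexbgcfvf".

mvexbgcfvf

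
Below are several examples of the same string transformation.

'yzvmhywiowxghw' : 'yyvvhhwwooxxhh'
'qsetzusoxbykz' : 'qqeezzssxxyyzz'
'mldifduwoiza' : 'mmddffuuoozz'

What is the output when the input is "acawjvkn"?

What's happening: keep every other character starting from the first (positions 1st, 3rd, 5th, ...), then double every character.
Working it through for "acawjvkn": intermediate "aajk", final "aaaajjkk".

aaaajjkk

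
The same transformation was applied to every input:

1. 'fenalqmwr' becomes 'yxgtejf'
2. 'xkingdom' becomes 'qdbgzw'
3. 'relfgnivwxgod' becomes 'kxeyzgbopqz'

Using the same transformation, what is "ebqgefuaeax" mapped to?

xujzxyntx

Each output is the input with this applied: delete the last 2 characters, then shift every letter 7 places backward in the alphabet (wrapping around).
"ebqgefuaeax" → "ebqgefuae" → "xujzxyntx".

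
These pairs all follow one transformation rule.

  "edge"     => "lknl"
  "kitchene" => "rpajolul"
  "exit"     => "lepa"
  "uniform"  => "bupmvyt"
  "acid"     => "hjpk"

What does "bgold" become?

invsk

What's happening: shift every letter 7 places forward in the alphabet (wrapping around).
Doing the same to "bgold": "invsk".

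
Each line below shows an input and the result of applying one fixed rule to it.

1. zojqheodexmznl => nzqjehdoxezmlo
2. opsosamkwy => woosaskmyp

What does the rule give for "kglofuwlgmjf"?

jkoluflwmgfg

What's happening: swap each adjacent pair of characters (1↔2, 3↔4, ...), then swap the first and last characters.
"kglofuwlgmjf" → "gkoluflwmgfj" → "jkoluflwmgfg".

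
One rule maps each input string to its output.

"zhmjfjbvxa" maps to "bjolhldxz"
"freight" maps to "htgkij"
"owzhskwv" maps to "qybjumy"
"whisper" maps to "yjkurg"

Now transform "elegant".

gngicp

In each case the input is transformed by: delete the last character, then shift every letter 2 places forward in the alphabet (wrapping around).
Starting from "elegant": after the first operation, "elegan"; after the second, "gngicp".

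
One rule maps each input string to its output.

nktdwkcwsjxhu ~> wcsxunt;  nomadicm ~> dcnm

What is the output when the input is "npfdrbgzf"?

The pattern: keep every other character starting from the first (positions 1st, 3rd, 5th, ...), then move the first 2 characters to the end (rotate left by 2).
Applying that to "npfdrbgzf" gives "rgfnf".
(Check on "nktdwkcwsjxhu": → "ntwcsxu" → "wcsxunt" ✓)

rgfnf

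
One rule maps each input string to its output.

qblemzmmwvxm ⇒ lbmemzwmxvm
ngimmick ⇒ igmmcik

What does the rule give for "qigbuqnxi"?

Each output is the input with this applied: delete the first character, then swap each adjacent pair of characters (1↔2, 3↔4, ...).
"qigbuqnxi" → "igbuqnxi" → "giubnqix".

giubnqix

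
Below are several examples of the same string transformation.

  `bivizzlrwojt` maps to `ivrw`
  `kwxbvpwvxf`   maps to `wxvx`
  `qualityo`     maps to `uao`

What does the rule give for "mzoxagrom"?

What's happening: swap each adjacent pair of characters (1↔2, 3↔4, ...), then keep one character in every 3, starting at position 1 (positions 1st, 4th, 7th, ...).
Applying that to "mzoxagrom" gives "zoo".

zoo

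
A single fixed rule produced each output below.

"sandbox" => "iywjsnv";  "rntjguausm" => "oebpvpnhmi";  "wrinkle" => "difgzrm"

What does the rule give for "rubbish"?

wwdncmp

The rule is to move the first 2 characters to the end (rotate left by 2), then shift every letter 5 places backward in the alphabet (wrapping around).
Working it through for "rubbish": intermediate "bbishru", final "wwdncmp".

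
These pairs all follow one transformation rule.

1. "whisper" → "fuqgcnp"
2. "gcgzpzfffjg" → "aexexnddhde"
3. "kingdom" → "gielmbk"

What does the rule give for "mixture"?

The transformation: swap each adjacent pair of characters (1↔2, 3↔4, ...), then shift every letter 2 places backward in the alphabet (wrapping around).
"mixture" → "imtxrue" → "gkrvpsc".

gkrvpsc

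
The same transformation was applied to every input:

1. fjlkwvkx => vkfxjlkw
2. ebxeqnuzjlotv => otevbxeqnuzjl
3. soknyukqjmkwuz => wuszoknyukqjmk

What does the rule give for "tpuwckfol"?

fotlpuwck

The pattern: swap the first and last characters, then move the last 3 characters to the front (rotate right by 3).
For "tpuwckfol" the result is "fotlpuwck".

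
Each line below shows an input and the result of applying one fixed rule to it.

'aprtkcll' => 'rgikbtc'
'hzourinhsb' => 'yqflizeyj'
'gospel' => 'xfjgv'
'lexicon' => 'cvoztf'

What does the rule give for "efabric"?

Looking at the pairs, the operation is to delete the last character, then shift every letter 9 places backward in the alphabet (wrapping around).
Working it through for "efabric": intermediate "efabri", final "vwrsiz".
(Check on "aprtkcll": → "aprtkcl" → "rgikbtc" ✓)

vwrsiz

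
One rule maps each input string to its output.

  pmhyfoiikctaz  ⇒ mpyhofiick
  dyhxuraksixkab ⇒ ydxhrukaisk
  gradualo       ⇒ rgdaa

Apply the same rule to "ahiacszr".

Each output is the input with this applied: swap each adjacent pair of characters (1↔2, 3↔4, ...), then delete the last 3 characters.
"ahiacszr" → "haais".
(Check on "pmhyfoiikctaz": → "mpyhofiickatz" → "mpyhofiick" ✓)

haais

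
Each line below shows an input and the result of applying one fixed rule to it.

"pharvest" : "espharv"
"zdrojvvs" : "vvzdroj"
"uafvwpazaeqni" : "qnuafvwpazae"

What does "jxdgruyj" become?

Looking at the pairs, the operation is to delete the last character, then move the last 2 characters to the front (rotate right by 2).
Applying both steps to "jxdgruyj": "jxdgruy", then "uyjxdgr".

uyjxdgr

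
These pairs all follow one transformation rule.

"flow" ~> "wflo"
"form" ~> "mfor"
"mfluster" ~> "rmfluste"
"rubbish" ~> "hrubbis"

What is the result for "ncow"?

wnco

The pattern: move the last character to the front.
Applying that to "ncow" gives "wnco".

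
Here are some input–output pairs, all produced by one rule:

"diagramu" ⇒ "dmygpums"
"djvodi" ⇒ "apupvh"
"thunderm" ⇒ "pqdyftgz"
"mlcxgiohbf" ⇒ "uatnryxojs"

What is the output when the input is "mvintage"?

fmsqyhuz

In each case the input is transformed by: swap the front and back halves of the string, then shift every letter 12 places forward in the alphabet (wrapping around).
"mvintage" → "tagemvin" → "fmsqyhuz".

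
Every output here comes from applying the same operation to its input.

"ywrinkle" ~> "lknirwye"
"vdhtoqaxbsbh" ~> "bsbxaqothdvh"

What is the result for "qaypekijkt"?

kjikepyaqt

Looking at the pairs, the operation is to reverse the string, then move the first character to the end.
Working it through for "qaypekijkt": intermediate "tkjikepyaq", final "kjikepyaqt".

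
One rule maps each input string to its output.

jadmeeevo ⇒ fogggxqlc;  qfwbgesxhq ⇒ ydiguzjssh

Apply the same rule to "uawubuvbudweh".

ywdwxdwfygjwc

In each case the input is transformed by: shift every letter 2 places forward in the alphabet (wrapping around), then move the first 2 characters to the end (rotate left by 2).
On "uawubuvbudweh": the first step gives "wcywdwxdwfygj", and the second then gives "ywdwxdwfygjwc".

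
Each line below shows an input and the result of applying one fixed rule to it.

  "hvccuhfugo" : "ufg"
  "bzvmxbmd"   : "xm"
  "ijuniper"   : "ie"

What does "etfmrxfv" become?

The pattern: delete the first 3 characters, then keep every other character starting from the second (positions 2nd, 4th, 6th, ...).
Working it through for "etfmrxfv": intermediate "mrxfv", final "rf".

rf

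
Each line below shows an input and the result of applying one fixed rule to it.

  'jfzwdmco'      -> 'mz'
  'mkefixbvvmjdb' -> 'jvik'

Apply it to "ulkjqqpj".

qk

Looking at the pairs, the operation is to reverse the string, then keep one character in every 3, starting at position 3 (positions 3rd, 6th, 9th, ...).
For "ulkjqqpj", step one produces "jpqqjklu"; step two turns that into "qk".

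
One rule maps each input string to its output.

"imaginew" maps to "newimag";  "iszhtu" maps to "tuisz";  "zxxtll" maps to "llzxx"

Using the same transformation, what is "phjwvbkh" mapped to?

bkhphjw

The rule is to swap the front and back halves of the string, then delete the first character.
For "phjwvbkh", step one produces "vbkhphjw"; step two turns that into "bkhphjw".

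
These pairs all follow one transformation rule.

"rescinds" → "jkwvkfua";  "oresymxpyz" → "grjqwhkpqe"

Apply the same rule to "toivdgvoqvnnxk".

The rule is to take characters alternately from the front and the back (1st, last, 2nd, 2nd-last, ...), then shift every letter 8 places backward in the alphabet (wrapping around).
So "toivdgvoqvnnxk" becomes "lcgpafnfvnying".

lcgpafnfvnying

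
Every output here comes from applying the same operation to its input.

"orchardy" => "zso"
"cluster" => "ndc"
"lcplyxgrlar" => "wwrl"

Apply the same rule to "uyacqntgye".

fnep

Rule — shift every letter 11 places forward in the alphabet (wrapping around), then keep one character in every 3, starting at position 1 (positions 1st, 4th, 7th, ...).
Applying both steps to "uyacqntgye": "fjlnbyerjp", then "fnep".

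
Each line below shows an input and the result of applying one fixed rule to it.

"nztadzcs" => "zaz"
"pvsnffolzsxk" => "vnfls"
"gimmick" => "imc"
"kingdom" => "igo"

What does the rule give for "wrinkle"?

rnl

Looking at the pairs, the operation is to delete the last character, then keep every other character starting from the second (positions 2nd, 4th, 6th, ...).
Applying both steps to "wrinkle": "wrinkl", then "rnl".
(Check on "gimmick": → "gimmic" → "imc" ✓)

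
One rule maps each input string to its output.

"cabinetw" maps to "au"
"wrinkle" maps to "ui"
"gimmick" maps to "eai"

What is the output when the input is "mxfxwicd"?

Rule — shift every letter 2 places backward in the alphabet (wrapping around), then keep only the vowels.
Starting from "mxfxwicd": after the first operation, "kvdvugab"; after the second, "ua".

ua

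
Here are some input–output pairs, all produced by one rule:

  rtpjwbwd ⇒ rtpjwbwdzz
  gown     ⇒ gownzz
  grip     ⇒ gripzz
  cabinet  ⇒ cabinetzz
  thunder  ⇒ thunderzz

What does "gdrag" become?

gdragzz

Each output is the input with this applied: append "zz".
Doing the same to "gdrag": "gdragzz".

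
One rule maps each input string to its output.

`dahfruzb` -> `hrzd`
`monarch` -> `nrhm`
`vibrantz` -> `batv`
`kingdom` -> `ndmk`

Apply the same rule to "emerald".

The rule is to keep every other character starting from the first (positions 1st, 3rd, 5th, ...), then move the first character to the end.
Applying both steps to "emerald": "eead", then "eade".

eade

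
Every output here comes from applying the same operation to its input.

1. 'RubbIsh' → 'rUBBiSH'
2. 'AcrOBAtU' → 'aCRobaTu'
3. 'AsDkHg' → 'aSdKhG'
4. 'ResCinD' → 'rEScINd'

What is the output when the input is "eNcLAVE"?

EnClave

The pattern: flip the case of every letter.
Doing the same to "eNcLAVE": "EnClave".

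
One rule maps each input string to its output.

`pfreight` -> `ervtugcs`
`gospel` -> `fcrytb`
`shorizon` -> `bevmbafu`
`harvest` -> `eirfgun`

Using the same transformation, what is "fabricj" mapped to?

oevpwsn

Looking at the pairs, the operation is to move the first 2 characters to the end (rotate left by 2), then shift every letter 13 places forward in the alphabet (wrapping around) — i.e. ROT13.
"fabricj" → "bricjfa" → "oevpwsn".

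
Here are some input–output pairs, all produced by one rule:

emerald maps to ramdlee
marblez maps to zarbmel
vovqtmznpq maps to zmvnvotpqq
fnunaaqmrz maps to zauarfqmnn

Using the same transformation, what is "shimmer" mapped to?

serhmim

Each output is the input with this applied: sort the characters into reverse alphabetical order, then take characters alternately from the front and the back (1st, last, 2nd, 2nd-last, ...).
Working it through for "shimmer": intermediate "srmmihe", final "serhmim".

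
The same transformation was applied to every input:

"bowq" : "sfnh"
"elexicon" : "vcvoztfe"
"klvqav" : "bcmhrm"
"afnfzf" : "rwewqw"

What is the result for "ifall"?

zwrcc

The transformation: shift every letter 9 places backward in the alphabet (wrapping around).
So "ifall" becomes "zwrcc".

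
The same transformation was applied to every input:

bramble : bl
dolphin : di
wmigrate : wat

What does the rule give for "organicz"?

The rule is to swap each adjacent pair of characters (1↔2, 3↔4, ...), then keep one character in every 3, starting at position 2 (positions 2nd, 5th, 8th, ...).
For "organicz" the result is "oic".

oic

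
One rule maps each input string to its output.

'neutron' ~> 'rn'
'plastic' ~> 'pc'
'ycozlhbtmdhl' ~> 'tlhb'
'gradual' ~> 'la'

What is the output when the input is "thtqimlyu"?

tmh

What's happening: sort the characters into reverse alphabetical order, then keep one character in every 3, starting at position 3 (positions 3rd, 6th, 9th, ...).
On "thtqimlyu": the first step gives "yuttqmlih", and the second then gives "tmh".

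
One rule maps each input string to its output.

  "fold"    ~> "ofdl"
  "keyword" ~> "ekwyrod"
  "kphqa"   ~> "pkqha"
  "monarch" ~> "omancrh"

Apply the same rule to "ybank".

The pattern: swap each adjacent pair of characters (1↔2, 3↔4, ...).
For "ybank" the result is "bynak".

bynak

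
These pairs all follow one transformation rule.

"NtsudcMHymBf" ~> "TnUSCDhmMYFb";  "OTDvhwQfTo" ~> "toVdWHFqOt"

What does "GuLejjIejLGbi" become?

Each output is the input with this applied: swap each adjacent pair of characters (1↔2, 3↔4, ...), then flip the case of every letter.
For "GuLejjIejLGbi", step one produces "uGeLjjeILjbGi"; step two turns that into "UgElJJEilJBgI".

UgElJJEilJBgI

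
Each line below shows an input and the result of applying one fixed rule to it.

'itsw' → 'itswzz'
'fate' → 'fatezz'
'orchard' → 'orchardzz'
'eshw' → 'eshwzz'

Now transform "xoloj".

The transformation: append "zz".
Doing the same to "xoloj": "xolojzz".

xolojzz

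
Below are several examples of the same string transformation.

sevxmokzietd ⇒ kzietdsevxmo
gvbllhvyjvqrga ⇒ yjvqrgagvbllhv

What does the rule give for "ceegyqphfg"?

In each case the input is transformed by: swap the front and back halves of the string.
So "ceegyqphfg" becomes "qphfgceegy".

qphfgceegy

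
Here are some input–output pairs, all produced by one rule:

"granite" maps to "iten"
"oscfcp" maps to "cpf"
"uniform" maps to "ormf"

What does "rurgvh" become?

Each output is the input with this applied: delete the first 3 characters, then move the first character to the end.
On "rurgvh": the first step gives "gvh", and the second then gives "vhg".
(Check on "oscfcp": → "fcp" → "cpf" ✓)

vhg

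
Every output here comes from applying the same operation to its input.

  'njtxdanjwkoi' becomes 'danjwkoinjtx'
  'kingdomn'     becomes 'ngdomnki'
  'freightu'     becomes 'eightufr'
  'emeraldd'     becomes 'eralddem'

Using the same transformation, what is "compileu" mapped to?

mpileuco

In each case the input is transformed by: swap the front and back halves of the string, then move the last 2 characters to the front (rotate right by 2).
On "compileu": the first step gives "ileucomp", and the second then gives "mpileuco".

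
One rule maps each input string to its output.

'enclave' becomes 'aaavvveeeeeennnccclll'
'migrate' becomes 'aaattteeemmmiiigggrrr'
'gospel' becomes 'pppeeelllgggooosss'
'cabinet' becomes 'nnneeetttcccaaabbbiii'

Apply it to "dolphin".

The pattern: move the last 3 characters to the front (rotate right by 3), then repeat every character 3 times.
For "dolphin", step one produces "hindolp"; step two turns that into "hhhiiinnndddooolllppp".

hhhiiinnndddooolllppp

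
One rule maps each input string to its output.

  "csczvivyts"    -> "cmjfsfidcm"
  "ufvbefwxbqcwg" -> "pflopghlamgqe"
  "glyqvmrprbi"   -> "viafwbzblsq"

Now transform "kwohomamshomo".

gyrywkwcrywyu

The rule is to shift every letter 10 places forward in the alphabet (wrapping around), then move the first character to the end.
Working it through for "kwohomamshomo": intermediate "ugyrywkwcrywy", final "gyrywkwcrywyu".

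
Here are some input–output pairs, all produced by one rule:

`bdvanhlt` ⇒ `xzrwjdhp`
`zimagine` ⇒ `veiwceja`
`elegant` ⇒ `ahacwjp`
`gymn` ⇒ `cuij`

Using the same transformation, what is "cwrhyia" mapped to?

ysnduew

The pattern: shift every letter 4 places backward in the alphabet (wrapping around).
Doing the same to "cwrhyia": "ysnduew".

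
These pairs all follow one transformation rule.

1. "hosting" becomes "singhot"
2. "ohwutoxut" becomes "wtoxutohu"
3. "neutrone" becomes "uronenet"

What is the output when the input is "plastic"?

In each case the input is transformed by: move the first 3 characters to the end (rotate left by 3), then swap the first and last characters.
On "plastic": the first step gives "sticpla", and the second then gives "aticpls".

aticpls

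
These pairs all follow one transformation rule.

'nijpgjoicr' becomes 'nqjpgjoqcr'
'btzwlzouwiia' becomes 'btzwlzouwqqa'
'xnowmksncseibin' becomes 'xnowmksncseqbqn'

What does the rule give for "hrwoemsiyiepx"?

Each output is the input with this applied: replace every "i" with "q".
Doing the same to "hrwoemsiyiepx": "hrwoemsqyqepx".

hrwoemsqyqepx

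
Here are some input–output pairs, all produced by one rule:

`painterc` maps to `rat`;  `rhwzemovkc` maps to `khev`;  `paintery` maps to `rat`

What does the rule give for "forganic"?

What's happening: move the last 2 characters to the front (rotate right by 2), then keep one character in every 3, starting at position 1 (positions 1st, 4th, 7th, ...).
Doing the same to "forganic": "ioa".
(Check on "rhwzemovkc": → "kcrhwzemov" → "khev" ✓)

ioa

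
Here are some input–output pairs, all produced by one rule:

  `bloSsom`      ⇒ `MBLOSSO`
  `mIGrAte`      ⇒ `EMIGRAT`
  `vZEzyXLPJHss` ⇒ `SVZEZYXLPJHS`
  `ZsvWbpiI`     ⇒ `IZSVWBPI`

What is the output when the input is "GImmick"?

Each output is the input with this applied: move the last character to the front, then convert every letter to uppercase.
Working it through for "GImmick": intermediate "kGImmic", final "KGIMMIC".

KGIMMIC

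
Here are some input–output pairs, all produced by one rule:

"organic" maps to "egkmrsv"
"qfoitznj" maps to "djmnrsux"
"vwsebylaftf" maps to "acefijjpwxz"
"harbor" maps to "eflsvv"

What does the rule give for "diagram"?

The transformation: shift every letter 4 places forward in the alphabet (wrapping around), then sort the characters into alphabetical order.
"diagram" → "hmekveq" → "eehkmqv".

eehkmqv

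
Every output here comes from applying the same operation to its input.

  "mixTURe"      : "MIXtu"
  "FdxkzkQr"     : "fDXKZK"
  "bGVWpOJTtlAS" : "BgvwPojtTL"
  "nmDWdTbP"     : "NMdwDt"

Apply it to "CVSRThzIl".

cvsrtHZ

Each output is the input with this applied: delete the last 2 characters, then flip the case of every letter.
For "CVSRThzIl" the result is "cvsrtHZ".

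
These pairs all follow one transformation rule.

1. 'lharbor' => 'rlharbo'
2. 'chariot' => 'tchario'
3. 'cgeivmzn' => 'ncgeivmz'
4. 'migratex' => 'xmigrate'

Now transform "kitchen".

In each case the input is transformed by: move the last character to the front.
For "kitchen" the result is "nkitche".

nkitche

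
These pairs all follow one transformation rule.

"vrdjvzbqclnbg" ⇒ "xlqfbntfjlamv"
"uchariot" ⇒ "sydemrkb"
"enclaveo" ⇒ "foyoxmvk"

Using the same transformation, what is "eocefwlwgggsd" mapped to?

qcnoymopgvgqq

Looking at the pairs, the operation is to shift every letter 10 places forward in the alphabet (wrapping around), then move the last 3 characters to the front (rotate right by 3).
Starting from "eocefwlwgggsd": after the first operation, "oymopgvgqqqcn"; after the second, "qcnoymopgvgqq".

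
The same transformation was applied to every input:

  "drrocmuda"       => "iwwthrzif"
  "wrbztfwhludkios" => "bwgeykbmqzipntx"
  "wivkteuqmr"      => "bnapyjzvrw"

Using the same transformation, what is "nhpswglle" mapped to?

Each output is the input with this applied: shift every letter 5 places forward in the alphabet (wrapping around).
On "nhpswglle" that produces "smuxblqqj".

smuxblqqj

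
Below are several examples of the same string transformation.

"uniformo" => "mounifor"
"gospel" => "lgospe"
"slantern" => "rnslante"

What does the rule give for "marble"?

Looking at the pairs, the operation is to swap the front and back halves of the string, then move the first 2 characters to the end (rotate left by 2).
Working it through for "marble": intermediate "blemar", final "emarbl".
(Check on "gospel": → "pelgos" → "lgospe" ✓)

emarbl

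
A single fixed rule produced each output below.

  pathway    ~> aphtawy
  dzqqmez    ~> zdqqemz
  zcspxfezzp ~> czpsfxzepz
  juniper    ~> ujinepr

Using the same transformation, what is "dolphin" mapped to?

odplihn

The rule is to swap each adjacent pair of characters (1↔2, 3↔4, ...).
Doing the same to "dolphin": "odplihn".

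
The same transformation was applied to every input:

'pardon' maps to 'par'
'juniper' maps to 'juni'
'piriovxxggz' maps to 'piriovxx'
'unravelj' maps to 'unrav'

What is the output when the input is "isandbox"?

isand

Rule — delete the last 3 characters.
"isandbox" → "isand".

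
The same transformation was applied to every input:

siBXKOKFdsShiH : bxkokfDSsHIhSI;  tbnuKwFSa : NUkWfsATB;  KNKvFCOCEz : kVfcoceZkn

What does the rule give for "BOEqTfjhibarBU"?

In each case the input is transformed by: flip the case of every letter, then move the first 2 characters to the end (rotate left by 2).
So "BOEqTfjhibarBU" becomes "eQtFJHIBARbubo".

eQtFJHIBARbubo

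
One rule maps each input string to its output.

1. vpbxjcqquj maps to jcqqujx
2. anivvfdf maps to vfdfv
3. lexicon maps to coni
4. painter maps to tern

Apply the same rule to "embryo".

yor

The pattern: delete the first 3 characters, then move the first character to the end.
On "embryo": the first step gives "ryo", and the second then gives "yor".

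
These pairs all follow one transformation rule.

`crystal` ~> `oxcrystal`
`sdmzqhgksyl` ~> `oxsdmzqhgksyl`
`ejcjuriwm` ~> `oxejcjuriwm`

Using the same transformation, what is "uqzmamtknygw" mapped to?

In each case the input is transformed by: prepend "ox".
For "uqzmamtknygw" the result is "oxuqzmamtknygw".

oxuqzmamtknygw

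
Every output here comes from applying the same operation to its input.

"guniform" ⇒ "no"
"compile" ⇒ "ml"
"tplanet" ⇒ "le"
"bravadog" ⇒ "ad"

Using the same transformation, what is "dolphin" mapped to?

li

The rule is to keep one character in every 3, starting at position 3 (positions 3rd, 6th, 9th, ...).
Doing the same to "dolphin": "li".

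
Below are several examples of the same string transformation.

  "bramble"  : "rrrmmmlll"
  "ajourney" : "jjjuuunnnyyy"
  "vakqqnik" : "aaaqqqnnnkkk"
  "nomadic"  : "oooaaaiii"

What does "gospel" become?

In each case the input is transformed by: keep every other character starting from the second (positions 2nd, 4th, 6th, ...), then repeat every character 3 times.
Starting from "gospel": after the first operation, "opl"; after the second, "oooppplll".
(Check on "nomadic": → "oai" → "oooaaaiii" ✓)

oooppplll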